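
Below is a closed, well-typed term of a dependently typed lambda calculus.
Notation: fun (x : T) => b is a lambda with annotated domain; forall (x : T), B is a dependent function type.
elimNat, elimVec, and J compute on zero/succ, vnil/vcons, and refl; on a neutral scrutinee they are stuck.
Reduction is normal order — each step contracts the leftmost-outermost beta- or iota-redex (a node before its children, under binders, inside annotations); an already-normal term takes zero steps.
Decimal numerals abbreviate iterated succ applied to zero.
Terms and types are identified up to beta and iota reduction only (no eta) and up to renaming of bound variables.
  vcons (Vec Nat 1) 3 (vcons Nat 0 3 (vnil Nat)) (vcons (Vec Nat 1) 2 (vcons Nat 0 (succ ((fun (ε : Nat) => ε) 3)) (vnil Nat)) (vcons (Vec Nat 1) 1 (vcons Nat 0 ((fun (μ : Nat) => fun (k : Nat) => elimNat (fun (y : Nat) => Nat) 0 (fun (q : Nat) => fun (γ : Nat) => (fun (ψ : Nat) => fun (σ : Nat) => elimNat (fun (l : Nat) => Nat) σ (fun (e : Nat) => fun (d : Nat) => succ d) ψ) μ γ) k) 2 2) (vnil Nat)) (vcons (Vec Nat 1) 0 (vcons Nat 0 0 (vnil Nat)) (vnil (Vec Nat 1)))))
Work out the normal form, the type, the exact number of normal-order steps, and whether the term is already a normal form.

reduced normal form:
  vcons (Vec Nat 1) 3 (vcons Nat 0 3 (vnil Nat)) (vcons (Vec Nat 1) 2 (vcons Nat 0 4 (vnil Nat)) (vcons (Vec Nat 1) 1 (vcons Nat 0 4 (vnil Nat)) (vcons (Vec Nat 1) 0 (vcons Nat 0 0 (vnil Nat)) (vnil (Vec Nat 1)))))
type:
  Vec (Vec Nat 1) 4
normal-order step count: 28
started in normal form: no
first contracted redex: a beta-redex


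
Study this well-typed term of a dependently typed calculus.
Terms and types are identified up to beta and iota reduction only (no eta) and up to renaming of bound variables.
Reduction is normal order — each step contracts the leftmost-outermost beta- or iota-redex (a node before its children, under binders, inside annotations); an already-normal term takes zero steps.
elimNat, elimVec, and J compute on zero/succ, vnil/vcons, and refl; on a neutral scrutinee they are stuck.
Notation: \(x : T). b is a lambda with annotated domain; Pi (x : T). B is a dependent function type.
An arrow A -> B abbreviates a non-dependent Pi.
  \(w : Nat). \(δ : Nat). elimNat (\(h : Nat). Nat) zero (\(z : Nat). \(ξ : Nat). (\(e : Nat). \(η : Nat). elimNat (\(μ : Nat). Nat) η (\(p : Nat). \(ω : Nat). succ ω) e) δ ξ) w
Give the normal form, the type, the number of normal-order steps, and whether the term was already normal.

reduced normal form:
  \(w : Nat). \(δ : Nat). elimNat (\(h : Nat). Nat) zero (\(z : Nat). \(ξ : Nat). elimNat (\(e : Nat). Nat) ξ (\(η : Nat). \(μ : Nat). succ μ) δ) w
inferred type:
  Nat -> Nat -> Nat
steps to reach normal form (normal order): 2
started in normal form: no
first contracted redex: a beta-redex


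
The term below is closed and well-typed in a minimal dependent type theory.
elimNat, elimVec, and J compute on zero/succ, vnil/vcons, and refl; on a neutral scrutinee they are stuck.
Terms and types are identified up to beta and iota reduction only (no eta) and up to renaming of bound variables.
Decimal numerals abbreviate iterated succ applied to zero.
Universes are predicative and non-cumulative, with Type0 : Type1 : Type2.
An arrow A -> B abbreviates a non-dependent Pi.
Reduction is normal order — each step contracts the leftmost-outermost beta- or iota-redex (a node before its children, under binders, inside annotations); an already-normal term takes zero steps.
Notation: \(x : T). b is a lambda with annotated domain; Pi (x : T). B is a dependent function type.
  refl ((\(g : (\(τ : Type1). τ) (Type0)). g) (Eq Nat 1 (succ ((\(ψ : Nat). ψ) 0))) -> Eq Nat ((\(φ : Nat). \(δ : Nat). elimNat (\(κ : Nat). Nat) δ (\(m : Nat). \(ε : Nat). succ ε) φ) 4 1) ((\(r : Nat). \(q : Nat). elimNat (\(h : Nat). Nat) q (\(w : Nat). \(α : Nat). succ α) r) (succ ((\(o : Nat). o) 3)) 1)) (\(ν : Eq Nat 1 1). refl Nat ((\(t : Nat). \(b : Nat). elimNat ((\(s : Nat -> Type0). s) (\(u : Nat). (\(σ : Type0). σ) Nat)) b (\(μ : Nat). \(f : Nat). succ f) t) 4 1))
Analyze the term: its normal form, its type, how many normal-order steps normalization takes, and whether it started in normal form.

normal form:
  refl (Eq Nat 1 1 -> Eq Nat 5 5) (\(g : Eq Nat 1 1). refl Nat 5)
the term's type:
  Eq (Eq Nat 1 1 -> Eq Nat 5 5) (\(g : Eq Nat 1 1). refl Nat 5) (\(τ : Eq Nat 1 1). refl Nat 5)
normal-order step count: 48
term was already normal: no
first redex: a beta-redex


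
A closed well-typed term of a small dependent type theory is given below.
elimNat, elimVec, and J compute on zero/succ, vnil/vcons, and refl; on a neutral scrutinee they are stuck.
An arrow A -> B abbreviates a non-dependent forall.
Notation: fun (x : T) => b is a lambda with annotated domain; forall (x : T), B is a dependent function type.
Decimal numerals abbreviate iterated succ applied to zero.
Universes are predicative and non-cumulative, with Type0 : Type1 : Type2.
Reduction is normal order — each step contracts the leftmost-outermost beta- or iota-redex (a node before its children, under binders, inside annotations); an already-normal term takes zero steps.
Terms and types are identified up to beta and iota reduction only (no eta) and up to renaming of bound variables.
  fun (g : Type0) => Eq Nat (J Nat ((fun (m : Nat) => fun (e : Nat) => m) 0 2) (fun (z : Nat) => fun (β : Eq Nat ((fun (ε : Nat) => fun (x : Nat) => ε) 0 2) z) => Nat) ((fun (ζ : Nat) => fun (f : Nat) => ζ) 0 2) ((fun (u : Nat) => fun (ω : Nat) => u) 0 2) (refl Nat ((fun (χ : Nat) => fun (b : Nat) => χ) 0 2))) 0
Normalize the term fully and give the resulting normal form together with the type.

normal form:
  fun (g : Type0) => Eq Nat 0 0
the term's type:
  Type0 -> Type0
observation: 3 normal-order steps normalize the term, beginning with a J iota-redex.


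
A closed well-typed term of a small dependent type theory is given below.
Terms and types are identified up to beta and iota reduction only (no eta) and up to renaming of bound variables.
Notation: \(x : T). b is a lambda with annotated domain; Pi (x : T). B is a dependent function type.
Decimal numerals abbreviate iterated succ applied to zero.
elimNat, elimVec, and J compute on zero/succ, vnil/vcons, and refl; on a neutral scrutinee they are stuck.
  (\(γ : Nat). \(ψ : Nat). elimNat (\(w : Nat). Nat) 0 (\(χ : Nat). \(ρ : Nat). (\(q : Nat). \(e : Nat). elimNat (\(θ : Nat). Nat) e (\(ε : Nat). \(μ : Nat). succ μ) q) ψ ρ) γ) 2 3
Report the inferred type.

the term's type:
  Nat


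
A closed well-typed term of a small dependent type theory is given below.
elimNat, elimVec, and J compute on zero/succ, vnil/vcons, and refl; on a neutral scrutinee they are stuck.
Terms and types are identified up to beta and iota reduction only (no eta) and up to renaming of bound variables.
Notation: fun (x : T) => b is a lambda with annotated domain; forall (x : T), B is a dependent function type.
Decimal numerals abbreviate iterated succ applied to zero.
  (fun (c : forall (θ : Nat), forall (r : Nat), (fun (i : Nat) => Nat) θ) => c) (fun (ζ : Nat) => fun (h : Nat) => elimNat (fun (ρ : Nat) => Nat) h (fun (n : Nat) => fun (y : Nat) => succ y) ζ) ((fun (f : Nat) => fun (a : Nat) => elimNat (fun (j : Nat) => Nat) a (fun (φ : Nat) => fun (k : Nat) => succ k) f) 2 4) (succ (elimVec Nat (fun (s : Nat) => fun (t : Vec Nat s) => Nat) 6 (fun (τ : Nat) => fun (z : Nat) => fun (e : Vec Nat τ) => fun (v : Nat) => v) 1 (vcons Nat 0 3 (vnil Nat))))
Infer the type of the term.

type:
  Nat


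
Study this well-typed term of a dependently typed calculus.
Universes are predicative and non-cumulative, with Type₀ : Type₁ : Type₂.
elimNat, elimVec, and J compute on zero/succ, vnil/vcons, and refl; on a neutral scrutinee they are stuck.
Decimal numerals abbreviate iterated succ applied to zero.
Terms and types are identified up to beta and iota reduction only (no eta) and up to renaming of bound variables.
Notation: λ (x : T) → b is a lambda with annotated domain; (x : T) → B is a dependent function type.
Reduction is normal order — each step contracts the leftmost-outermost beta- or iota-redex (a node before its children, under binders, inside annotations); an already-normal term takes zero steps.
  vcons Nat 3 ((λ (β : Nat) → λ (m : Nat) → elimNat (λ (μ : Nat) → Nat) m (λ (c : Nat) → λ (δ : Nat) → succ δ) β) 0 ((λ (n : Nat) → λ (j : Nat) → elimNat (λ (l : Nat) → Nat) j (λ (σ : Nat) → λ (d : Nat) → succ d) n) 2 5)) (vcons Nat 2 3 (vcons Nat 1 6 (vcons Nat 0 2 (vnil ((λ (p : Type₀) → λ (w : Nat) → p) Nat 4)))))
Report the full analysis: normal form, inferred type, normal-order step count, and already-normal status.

reduced normal form:
  vcons Nat 3 7 (vcons Nat 2 3 (vcons Nat 1 6 (vcons Nat 0 2 (vnil Nat))))
inferred type:
  Vec Nat 4
reduction steps (normal order): 14
already normal: no
first contracted redex: a beta-redex


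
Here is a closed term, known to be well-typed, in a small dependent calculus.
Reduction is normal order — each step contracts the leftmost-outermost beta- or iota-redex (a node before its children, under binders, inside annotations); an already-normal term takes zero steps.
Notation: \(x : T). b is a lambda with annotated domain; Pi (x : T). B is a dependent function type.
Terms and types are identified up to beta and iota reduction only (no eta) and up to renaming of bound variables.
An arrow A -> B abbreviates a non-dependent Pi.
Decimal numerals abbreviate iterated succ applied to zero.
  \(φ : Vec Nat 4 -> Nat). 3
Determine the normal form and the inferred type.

normal form:
  \(φ : Vec Nat 4 -> Nat). 3
inferred type:
  (Vec Nat 4 -> Nat) -> Nat


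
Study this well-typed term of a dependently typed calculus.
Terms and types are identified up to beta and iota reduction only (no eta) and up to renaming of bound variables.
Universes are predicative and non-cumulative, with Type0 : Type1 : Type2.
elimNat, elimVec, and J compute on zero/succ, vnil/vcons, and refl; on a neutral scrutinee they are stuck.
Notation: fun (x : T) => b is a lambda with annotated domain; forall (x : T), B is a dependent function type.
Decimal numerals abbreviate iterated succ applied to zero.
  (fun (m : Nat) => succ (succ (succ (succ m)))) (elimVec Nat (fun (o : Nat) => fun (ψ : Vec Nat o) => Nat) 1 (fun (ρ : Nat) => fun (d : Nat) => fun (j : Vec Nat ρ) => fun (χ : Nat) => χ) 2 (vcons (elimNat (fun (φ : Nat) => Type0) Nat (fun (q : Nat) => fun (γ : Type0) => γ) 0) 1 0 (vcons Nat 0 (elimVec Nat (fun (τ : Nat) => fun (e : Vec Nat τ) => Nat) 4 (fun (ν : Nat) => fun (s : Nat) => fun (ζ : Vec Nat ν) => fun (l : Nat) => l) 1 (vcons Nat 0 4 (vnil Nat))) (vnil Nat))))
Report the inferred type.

type:
  Nat


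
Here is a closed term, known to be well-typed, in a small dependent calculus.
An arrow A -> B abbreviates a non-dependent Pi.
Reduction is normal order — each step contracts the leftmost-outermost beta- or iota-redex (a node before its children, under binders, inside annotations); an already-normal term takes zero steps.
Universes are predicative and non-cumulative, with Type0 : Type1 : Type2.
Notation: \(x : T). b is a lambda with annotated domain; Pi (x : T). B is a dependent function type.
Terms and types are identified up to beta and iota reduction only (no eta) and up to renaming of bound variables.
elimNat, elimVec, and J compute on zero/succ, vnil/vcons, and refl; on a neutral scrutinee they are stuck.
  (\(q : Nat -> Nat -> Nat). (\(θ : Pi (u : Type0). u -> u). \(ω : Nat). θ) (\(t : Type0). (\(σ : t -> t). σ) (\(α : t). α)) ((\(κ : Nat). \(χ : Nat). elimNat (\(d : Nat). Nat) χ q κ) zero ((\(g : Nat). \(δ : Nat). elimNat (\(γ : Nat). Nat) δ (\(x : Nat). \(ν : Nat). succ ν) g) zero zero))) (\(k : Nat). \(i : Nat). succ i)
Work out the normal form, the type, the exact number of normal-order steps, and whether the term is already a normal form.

normal form:
  \(q : Type0). \(θ : q). θ
inferred type:
  Pi (q : Type0). q -> q
normal-order step count: 4
term was already normal: no
first redex: a beta-redex


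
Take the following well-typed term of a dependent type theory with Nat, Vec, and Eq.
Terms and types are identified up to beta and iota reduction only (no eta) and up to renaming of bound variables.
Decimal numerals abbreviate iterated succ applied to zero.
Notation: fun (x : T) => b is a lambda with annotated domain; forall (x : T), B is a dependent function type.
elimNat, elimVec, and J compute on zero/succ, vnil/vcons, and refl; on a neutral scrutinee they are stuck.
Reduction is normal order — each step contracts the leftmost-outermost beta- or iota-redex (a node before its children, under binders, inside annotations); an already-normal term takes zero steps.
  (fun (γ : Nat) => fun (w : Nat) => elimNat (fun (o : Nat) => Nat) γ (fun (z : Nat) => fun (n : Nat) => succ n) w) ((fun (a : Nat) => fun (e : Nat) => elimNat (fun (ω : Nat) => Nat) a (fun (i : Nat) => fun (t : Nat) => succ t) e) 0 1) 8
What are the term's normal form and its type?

normal form:
  9
the term's type:
  Nat


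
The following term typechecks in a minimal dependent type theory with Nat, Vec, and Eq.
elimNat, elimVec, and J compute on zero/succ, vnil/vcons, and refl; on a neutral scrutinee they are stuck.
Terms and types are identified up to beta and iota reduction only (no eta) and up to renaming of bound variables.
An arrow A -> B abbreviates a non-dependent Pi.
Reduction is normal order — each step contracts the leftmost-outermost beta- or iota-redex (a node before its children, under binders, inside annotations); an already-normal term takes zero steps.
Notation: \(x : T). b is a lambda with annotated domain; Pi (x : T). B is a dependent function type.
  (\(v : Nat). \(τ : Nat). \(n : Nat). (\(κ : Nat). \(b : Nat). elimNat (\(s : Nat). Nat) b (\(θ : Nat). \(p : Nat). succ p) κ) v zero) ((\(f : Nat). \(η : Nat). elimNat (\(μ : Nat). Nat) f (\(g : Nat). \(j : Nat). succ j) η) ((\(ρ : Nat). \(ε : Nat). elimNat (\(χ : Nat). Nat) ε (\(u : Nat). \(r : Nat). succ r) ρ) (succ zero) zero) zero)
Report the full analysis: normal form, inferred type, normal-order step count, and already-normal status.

reduced normal form:
  \(v : Nat). \(τ : Nat). succ zero
inferred type:
  Nat -> Nat -> Nat
steps to reach normal form (normal order): 16
already normal: no
first redex: a beta-redex


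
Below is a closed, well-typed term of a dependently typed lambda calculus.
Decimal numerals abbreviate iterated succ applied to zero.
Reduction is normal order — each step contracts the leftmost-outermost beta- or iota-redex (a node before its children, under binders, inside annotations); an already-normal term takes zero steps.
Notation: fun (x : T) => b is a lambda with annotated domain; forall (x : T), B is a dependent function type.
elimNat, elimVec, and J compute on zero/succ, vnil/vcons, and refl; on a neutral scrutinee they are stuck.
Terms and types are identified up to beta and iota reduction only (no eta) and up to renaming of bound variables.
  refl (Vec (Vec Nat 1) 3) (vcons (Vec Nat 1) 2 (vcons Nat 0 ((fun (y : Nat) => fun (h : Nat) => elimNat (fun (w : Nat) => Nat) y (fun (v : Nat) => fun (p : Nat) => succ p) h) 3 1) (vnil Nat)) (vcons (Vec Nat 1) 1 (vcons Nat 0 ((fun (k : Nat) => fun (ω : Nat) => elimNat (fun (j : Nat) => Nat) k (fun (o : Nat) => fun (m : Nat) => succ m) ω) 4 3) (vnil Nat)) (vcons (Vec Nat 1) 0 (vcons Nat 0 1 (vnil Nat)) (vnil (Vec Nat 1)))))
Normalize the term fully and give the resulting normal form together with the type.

normal form:
  refl (Vec (Vec Nat 1) 3) (vcons (Vec Nat 1) 2 (vcons Nat 0 4 (vnil Nat)) (vcons (Vec Nat 1) 1 (vcons Nat 0 7 (vnil Nat)) (vcons (Vec Nat 1) 0 (vcons Nat 0 1 (vnil Nat)) (vnil (Vec Nat 1)))))
the term's type:
  Eq (Vec (Vec Nat 1) 3) (vcons (Vec Nat 1) 2 (vcons Nat 0 4 (vnil Nat)) (vcons (Vec Nat 1) 1 (vcons Nat 0 7 (vnil Nat)) (vcons (Vec Nat 1) 0 (vcons Nat 0 1 (vnil Nat)) (vnil (Vec Nat 1))))) (vcons (Vec Nat 1) 2 (vcons Nat 0 4 (vnil Nat)) (vcons (Vec Nat 1) 1 (vcons Nat 0 7 (vnil Nat)) (vcons (Vec Nat 1) 0 (vcons Nat 0 1 (vnil Nat)) (vnil (Vec Nat 1)))))


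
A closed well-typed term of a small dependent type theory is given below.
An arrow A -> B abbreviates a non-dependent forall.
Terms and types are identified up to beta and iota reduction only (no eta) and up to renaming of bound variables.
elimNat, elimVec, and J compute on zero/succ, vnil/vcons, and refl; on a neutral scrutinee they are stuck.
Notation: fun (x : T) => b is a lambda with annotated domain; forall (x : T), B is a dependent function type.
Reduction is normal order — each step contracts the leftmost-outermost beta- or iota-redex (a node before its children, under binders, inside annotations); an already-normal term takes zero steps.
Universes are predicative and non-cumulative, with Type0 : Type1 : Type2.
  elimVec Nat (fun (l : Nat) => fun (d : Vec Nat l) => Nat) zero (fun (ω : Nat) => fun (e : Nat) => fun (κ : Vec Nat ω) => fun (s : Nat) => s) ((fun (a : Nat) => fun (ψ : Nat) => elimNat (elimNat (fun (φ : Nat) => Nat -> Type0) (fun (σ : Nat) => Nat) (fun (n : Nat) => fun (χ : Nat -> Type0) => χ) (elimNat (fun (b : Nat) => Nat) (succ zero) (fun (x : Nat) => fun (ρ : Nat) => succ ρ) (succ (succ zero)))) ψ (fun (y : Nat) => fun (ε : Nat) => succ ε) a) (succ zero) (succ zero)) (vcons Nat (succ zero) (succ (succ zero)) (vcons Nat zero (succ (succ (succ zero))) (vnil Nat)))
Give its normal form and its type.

resulting normal form:
  zero
type:
  Nat
observation: normalization takes exactly 11 steps under the normal-order strategy.


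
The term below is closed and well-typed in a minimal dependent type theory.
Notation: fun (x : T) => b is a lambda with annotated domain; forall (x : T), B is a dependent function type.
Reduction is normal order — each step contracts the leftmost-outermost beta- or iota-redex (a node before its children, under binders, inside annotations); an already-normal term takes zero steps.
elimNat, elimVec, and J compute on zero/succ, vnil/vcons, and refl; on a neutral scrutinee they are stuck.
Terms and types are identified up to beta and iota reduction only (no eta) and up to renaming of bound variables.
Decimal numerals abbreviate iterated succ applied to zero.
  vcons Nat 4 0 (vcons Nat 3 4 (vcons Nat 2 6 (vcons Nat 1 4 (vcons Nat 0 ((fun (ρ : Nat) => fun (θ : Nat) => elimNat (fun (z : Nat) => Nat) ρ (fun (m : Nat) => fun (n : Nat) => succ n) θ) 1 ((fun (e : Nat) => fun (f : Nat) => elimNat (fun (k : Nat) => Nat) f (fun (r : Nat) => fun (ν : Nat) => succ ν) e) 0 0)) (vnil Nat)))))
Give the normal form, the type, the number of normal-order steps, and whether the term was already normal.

resulting normal form:
  vcons Nat 4 0 (vcons Nat 3 4 (vcons Nat 2 6 (vcons Nat 1 4 (vcons Nat 0 1 (vnil Nat)))))
inferred type:
  Vec Nat 5
steps to reach normal form (normal order): 6
already normal: no
first contracted redex: a beta-redex


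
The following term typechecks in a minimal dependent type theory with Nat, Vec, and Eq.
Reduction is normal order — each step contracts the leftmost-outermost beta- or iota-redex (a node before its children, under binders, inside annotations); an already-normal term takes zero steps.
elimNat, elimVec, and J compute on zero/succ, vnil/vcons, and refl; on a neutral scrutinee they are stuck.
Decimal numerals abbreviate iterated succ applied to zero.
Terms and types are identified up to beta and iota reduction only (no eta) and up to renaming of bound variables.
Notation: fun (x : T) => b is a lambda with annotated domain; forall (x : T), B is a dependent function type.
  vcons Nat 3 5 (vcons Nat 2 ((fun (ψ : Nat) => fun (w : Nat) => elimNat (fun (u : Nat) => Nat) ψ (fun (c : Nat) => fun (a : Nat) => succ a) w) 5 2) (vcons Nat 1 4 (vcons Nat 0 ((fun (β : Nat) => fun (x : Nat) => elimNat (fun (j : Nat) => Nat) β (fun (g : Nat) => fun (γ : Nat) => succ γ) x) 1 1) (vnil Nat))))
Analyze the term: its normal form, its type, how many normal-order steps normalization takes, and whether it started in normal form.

reduced normal form:
  vcons Nat 3 5 (vcons Nat 2 7 (vcons Nat 1 4 (vcons Nat 0 2 (vnil Nat))))
inferred type:
  Vec Nat 4
normal-order step count: 15
term was already normal: no
first contracted redex: a beta-redex


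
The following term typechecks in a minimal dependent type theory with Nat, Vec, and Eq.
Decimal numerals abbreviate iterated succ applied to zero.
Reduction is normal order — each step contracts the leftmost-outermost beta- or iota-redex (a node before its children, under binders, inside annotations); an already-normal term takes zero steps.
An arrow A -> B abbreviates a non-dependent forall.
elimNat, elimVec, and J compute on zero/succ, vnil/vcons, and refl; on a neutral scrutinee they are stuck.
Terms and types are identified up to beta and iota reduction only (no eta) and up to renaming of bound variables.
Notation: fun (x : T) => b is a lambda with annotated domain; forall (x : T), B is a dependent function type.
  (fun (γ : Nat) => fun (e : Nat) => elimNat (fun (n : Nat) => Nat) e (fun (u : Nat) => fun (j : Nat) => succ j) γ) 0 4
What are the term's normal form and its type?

resulting normal form:
  4
the term's type:
  Nat
observation: reduction starts at a beta-redex, and 3 normal-order steps reach the normal form.


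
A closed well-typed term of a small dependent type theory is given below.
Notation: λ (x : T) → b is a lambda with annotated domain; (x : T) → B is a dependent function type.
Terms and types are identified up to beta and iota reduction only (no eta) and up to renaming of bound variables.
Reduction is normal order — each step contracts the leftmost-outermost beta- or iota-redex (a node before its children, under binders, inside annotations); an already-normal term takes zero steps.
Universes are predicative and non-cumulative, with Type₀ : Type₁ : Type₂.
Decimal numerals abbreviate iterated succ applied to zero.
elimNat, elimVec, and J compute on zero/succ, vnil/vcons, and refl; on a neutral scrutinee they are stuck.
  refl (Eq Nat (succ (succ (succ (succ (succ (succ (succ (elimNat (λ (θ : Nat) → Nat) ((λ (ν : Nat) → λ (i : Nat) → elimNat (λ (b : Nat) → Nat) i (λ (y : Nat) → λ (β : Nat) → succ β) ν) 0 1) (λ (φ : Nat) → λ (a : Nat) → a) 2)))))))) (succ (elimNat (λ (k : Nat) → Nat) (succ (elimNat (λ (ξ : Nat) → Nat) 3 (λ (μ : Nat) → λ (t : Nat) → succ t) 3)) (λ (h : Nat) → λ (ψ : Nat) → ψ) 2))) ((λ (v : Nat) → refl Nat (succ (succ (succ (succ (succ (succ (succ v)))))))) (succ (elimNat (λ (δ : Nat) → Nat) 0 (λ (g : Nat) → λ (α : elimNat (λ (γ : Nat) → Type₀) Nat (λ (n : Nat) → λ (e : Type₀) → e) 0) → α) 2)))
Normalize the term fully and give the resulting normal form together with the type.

normal form:
  refl (Eq Nat 8 8) (refl Nat 8)
type:
  Eq (Eq Nat 8 8) (refl Nat 8) (refl Nat 8)
observation: 35 normal-order steps separate the term from its normal form.


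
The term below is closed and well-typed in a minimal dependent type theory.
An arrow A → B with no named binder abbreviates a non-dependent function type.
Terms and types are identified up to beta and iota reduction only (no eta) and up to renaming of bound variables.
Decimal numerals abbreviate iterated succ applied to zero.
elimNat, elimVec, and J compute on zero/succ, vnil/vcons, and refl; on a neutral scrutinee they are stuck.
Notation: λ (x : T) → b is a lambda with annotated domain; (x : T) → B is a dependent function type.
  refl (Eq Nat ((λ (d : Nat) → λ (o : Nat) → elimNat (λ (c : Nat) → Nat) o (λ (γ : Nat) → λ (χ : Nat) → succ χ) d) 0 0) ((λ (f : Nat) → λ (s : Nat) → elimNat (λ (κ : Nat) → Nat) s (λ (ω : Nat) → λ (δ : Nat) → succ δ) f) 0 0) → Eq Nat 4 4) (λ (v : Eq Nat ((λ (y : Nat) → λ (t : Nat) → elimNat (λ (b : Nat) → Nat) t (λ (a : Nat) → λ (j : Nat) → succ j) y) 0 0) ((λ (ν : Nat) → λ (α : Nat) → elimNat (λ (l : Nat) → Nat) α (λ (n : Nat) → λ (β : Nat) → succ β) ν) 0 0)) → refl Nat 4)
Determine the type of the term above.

type:
  Eq (Eq Nat 0 0 → Eq Nat 4 4) (λ (d : Eq Nat 0 0) → refl Nat 4) (λ (o : Eq Nat 0 0) → refl Nat 4)


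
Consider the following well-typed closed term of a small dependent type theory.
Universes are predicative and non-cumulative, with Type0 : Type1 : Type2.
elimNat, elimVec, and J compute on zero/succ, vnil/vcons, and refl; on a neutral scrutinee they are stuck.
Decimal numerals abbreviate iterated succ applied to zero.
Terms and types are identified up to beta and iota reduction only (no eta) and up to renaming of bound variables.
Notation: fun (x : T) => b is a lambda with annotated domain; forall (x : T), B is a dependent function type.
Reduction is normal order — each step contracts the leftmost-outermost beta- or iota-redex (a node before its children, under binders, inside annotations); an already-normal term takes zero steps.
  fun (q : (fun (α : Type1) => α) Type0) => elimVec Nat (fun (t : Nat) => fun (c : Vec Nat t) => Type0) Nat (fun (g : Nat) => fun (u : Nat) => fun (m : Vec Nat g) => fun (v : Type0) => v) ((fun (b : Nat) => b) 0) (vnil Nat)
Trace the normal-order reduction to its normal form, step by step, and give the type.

normal-order reduction:
  fun (q : (fun (α : Type1) => α) Type0) => elimVec Nat (fun (t : Nat) => fun (c : Vec Nat t) => Type0) Nat (fun (g : Nat) => fun (u : Nat) => fun (m : Vec Nat g) => fun (v : Type0) => v) ((fun (b : Nat) => b) 0) (vnil Nat)
  ~> fun (q : Type0) => elimVec Nat (fun (α : Nat) => fun (t : Vec Nat α) => Type0) Nat (fun (c : Nat) => fun (g : Nat) => fun (u : Vec Nat c) => fun (m : Type0) => m) ((fun (v : Nat) => v) 0) (vnil Nat)
  ~> fun (q : Type0) => Nat
the term's type:
  forall (q : Type0), Type0


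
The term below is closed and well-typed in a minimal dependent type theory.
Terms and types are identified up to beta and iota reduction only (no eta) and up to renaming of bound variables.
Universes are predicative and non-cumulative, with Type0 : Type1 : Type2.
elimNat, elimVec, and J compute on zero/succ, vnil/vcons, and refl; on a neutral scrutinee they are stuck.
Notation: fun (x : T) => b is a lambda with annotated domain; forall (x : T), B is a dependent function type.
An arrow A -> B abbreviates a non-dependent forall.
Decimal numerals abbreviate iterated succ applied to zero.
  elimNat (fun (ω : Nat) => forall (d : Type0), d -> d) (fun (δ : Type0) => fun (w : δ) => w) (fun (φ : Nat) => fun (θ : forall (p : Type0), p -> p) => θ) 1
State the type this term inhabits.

inferred type:
  forall (ω : Type0), ω -> ω


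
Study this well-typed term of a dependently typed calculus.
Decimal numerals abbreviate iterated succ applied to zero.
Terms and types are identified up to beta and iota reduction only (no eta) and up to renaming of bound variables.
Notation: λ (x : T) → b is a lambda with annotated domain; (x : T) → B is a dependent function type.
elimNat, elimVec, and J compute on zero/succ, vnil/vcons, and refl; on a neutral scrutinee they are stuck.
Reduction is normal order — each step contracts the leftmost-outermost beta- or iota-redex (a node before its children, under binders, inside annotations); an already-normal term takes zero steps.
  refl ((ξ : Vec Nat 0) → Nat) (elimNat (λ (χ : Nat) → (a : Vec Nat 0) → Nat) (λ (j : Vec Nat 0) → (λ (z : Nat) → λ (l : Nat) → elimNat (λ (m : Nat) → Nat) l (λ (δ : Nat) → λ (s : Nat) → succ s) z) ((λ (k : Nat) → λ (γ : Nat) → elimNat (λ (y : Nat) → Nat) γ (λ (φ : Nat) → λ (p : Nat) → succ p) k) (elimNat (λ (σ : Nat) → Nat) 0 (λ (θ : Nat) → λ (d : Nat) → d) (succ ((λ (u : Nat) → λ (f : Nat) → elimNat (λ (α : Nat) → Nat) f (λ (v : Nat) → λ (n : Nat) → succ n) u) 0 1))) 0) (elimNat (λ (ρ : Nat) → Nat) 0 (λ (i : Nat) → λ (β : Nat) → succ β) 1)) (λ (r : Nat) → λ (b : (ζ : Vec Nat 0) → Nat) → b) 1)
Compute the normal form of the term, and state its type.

normal form:
  refl ((ξ : Vec Nat 0) → Nat) (λ (χ : Vec Nat 0) → 1)
inferred type:
  Eq ((ξ : Vec Nat 0) → Nat) (λ (χ : Vec Nat 0) → 1) (λ (a : Vec Nat 0) → 1)


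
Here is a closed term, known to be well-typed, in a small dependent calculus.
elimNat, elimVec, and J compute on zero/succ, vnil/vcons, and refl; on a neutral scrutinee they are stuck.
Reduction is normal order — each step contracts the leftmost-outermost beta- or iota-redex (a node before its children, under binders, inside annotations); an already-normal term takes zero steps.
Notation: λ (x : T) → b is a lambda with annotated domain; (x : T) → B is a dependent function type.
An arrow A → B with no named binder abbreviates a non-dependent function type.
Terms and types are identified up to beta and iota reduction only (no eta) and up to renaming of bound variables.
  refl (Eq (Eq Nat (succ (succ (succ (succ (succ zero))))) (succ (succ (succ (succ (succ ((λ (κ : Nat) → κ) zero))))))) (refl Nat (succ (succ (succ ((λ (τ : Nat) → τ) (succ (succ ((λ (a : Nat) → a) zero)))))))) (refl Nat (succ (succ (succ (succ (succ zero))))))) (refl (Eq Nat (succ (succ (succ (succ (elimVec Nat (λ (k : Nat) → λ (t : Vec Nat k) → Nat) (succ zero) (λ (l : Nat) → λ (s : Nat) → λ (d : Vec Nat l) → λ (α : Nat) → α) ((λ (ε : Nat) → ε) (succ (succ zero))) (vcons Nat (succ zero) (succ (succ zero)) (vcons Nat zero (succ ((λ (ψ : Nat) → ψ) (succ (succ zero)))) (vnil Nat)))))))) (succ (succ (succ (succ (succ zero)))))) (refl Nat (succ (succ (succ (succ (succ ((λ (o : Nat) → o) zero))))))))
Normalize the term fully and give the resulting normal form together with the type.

resulting normal form:
  refl (Eq (Eq Nat (succ (succ (succ (succ (succ zero))))) (succ (succ (succ (succ (succ zero)))))) (refl Nat (succ (succ (succ (succ (succ zero)))))) (refl Nat (succ (succ (succ (succ (succ zero))))))) (refl (Eq Nat (succ (succ (succ (succ (succ zero))))) (succ (succ (succ (succ (succ zero)))))) (refl Nat (succ (succ (succ (succ (succ zero)))))))
inferred type:
  Eq (Eq (Eq Nat (succ (succ (succ (succ (succ zero))))) (succ (succ (succ (succ (succ zero)))))) (refl Nat (succ (succ (succ (succ (succ zero)))))) (refl Nat (succ (succ (succ (succ (succ zero))))))) (refl (Eq Nat (succ (succ (succ (succ (succ zero))))) (succ (succ (succ (succ (succ zero)))))) (refl Nat (succ (succ (succ (succ (succ zero))))))) (refl (Eq Nat (succ (succ (succ (succ (succ zero))))) (succ (succ (succ (succ (succ zero)))))) (refl Nat (succ (succ (succ (succ (succ zero)))))))
observation: reduction starts at a beta-redex, and 15 normal-order steps reach the normal form.


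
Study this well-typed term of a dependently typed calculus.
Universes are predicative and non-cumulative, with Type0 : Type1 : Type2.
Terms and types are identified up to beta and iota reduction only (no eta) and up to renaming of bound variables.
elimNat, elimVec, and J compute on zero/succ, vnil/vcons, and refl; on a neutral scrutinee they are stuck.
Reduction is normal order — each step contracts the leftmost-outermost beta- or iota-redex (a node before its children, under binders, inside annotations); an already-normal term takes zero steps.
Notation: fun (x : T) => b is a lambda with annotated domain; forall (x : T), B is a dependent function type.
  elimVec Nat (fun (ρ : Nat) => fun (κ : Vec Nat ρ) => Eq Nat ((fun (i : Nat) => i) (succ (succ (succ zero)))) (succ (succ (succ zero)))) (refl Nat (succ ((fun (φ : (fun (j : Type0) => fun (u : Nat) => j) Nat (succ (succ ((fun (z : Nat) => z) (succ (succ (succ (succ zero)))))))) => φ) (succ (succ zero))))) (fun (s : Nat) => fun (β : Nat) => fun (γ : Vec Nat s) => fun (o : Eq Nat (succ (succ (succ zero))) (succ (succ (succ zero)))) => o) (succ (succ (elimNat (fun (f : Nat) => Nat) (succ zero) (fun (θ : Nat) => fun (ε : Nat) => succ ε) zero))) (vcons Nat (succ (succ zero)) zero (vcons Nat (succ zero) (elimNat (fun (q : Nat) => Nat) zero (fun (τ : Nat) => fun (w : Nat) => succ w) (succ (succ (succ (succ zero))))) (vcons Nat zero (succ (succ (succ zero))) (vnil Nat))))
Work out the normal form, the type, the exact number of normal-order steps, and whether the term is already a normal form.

normal form:
  refl Nat (succ (succ (succ zero)))
the term's type:
  Eq Nat (succ (succ (succ zero))) (succ (succ (succ zero)))
normal-order step count: 17
started in normal form: no
first contracted redex: an elimVec iota-redex


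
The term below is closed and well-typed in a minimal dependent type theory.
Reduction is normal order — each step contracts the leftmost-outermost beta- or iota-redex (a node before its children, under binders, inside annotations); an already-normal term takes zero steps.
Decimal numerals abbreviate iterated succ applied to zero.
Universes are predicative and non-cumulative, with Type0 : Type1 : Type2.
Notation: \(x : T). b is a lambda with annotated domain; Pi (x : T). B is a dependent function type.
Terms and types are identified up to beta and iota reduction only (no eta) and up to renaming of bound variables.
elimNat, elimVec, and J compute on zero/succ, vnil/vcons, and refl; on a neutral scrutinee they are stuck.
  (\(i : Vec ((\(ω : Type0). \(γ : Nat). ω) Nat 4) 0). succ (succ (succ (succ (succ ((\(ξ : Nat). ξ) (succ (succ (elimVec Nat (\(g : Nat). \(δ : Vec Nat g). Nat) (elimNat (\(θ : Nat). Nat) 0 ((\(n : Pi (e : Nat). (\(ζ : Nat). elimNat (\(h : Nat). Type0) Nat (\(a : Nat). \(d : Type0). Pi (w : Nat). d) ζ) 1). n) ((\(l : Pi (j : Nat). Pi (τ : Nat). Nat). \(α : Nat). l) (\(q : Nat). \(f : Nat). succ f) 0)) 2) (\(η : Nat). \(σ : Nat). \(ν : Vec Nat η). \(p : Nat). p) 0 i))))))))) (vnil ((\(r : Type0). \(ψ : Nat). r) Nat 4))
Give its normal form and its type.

resulting normal form:
  9
the term's type:
  Nat
observation: reduction starts at a beta-redex, and 16 normal-order steps reach the normal form.


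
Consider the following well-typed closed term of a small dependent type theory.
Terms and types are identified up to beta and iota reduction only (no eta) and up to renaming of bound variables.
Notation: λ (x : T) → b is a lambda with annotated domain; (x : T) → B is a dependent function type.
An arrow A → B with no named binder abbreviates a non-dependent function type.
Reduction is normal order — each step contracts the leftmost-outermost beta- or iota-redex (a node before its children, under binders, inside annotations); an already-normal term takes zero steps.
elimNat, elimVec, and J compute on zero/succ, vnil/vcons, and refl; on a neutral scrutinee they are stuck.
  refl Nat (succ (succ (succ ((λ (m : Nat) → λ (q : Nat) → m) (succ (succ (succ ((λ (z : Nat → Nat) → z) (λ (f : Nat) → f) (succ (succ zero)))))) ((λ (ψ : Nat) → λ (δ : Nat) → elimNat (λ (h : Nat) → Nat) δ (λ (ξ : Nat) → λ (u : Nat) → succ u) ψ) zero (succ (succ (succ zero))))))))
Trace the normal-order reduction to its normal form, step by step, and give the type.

reduction (normal order):
  refl Nat (succ (succ (succ ((λ (m : Nat) → λ (q : Nat) → m) (succ (succ (succ ((λ (z : Nat → Nat) → z) (λ (f : Nat) → f) (succ (succ zero)))))) ((λ (ψ : Nat) → λ (δ : Nat) → elimNat (λ (h : Nat) → Nat) δ (λ (ξ : Nat) → λ (u : Nat) → succ u) ψ) zero (succ (succ (succ zero))))))))
  ~> refl Nat (succ (succ (succ ((λ (m : Nat) → succ (succ (succ ((λ (q : Nat → Nat) → q) (λ (z : Nat) → z) (succ (succ zero)))))) ((λ (f : Nat) → λ (ψ : Nat) → elimNat (λ (δ : Nat) → Nat) ψ (λ (h : Nat) → λ (ξ : Nat) → succ ξ) f) zero (succ (succ (succ zero))))))))
  ~> refl Nat (succ (succ (succ (succ (succ (succ ((λ (m : Nat → Nat) → m) (λ (q : Nat) → q) (succ (succ zero)))))))))
  ~> refl Nat (succ (succ (succ (succ (succ (succ ((λ (m : Nat) → m) (succ (succ zero)))))))))
  ~> refl Nat (succ (succ (succ (succ (succ (succ (succ (succ zero))))))))
type:
  Eq Nat (succ (succ (succ (succ (succ (succ (succ (succ zero)))))))) (succ (succ (succ (succ (succ (succ (succ (succ zero))))))))


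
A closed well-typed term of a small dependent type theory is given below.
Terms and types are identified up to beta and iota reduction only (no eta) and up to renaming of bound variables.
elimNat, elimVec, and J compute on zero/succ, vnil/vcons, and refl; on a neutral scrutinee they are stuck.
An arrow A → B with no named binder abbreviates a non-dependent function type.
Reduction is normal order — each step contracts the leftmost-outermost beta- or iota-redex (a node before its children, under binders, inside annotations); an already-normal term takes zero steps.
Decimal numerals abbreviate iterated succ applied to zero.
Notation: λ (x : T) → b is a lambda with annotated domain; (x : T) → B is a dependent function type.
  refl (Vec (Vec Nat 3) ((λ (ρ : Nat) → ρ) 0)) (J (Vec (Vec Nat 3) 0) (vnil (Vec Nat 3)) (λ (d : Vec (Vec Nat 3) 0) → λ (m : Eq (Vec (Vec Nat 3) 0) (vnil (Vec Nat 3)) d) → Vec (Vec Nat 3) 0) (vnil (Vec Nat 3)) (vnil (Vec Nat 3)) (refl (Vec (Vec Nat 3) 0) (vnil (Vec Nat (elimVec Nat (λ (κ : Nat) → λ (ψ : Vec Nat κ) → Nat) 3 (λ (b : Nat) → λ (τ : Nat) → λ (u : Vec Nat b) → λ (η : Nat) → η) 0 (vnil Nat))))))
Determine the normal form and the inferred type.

resulting normal form:
  refl (Vec (Vec Nat 3) 0) (vnil (Vec Nat 3))
type:
  Eq (Vec (Vec Nat 3) 0) (vnil (Vec Nat 3)) (vnil (Vec Nat 3))
observation: normalization takes exactly 2 steps under the normal-order strategy.


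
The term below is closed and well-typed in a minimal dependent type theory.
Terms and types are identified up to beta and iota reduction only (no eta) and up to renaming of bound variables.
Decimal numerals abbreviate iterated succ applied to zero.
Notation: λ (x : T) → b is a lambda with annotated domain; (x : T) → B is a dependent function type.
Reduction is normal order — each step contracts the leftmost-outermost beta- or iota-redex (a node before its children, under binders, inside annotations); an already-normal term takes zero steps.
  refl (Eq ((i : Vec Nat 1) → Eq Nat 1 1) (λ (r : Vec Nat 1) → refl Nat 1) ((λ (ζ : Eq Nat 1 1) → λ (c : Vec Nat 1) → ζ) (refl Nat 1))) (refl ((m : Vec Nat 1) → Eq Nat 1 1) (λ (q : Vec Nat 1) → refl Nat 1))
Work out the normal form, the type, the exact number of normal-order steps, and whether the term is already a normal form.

normal form:
  refl (Eq ((i : Vec Nat 1) → Eq Nat 1 1) (λ (r : Vec Nat 1) → refl Nat 1) (λ (ζ : Vec Nat 1) → refl Nat 1)) (refl ((c : Vec Nat 1) → Eq Nat 1 1) (λ (m : Vec Nat 1) → refl Nat 1))
type:
  Eq (Eq ((i : Vec Nat 1) → Eq Nat 1 1) (λ (r : Vec Nat 1) → refl Nat 1) (λ (ζ : Vec Nat 1) → refl Nat 1)) (refl ((c : Vec Nat 1) → Eq Nat 1 1) (λ (m : Vec Nat 1) → refl Nat 1)) (refl ((q : Vec Nat 1) → Eq Nat 1 1) (λ (w : Vec Nat 1) → refl Nat 1))
steps to reach normal form (normal order): 1
term was already normal: no
first contracted redex: a beta-redex


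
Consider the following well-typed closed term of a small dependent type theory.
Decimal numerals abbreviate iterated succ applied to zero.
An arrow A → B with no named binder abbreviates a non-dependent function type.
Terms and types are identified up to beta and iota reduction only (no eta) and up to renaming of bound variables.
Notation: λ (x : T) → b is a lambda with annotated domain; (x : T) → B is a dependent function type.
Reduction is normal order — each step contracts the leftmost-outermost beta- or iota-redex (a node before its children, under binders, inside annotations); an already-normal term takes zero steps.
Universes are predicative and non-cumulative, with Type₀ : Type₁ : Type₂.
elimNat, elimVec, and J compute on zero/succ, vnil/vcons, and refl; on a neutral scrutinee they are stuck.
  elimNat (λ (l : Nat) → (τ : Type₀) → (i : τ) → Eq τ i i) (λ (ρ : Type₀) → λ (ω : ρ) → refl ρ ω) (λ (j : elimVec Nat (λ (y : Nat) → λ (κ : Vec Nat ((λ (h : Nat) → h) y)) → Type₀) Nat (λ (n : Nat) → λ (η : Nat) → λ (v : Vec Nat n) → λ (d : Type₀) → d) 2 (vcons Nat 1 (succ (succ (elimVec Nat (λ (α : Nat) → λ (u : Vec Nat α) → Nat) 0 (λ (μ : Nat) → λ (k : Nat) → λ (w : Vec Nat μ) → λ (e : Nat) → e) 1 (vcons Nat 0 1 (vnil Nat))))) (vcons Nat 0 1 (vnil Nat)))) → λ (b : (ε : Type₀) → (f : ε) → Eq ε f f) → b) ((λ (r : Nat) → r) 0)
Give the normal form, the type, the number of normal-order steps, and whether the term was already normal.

resulting normal form:
  λ (l : Type₀) → λ (τ : l) → refl l τ
type:
  (l : Type₀) → (τ : l) → Eq l τ τ
reduction steps (normal order): 13
started in normal form: no
first contracted redex: an elimVec iota-redex
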